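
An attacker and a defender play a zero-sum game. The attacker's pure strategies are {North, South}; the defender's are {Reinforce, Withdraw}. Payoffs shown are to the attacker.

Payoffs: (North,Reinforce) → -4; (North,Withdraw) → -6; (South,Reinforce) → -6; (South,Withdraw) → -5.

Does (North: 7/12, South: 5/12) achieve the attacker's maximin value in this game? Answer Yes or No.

No

Against Reinforce this mix gives (7/12)·(-4) + (5/12)·(-6) = -29/6.
Against Withdraw this mix gives (7/12)·(-6) + (5/12)·(-5) = -67/12.
The defender will play Withdraw, holding the attacker to -67/12. Shifting weight toward the row that does better against Withdraw would raise this floor (the equalizing mix achieves -16/3 against both Withdraw and Reinforce), so the proposed strategy is not optimal.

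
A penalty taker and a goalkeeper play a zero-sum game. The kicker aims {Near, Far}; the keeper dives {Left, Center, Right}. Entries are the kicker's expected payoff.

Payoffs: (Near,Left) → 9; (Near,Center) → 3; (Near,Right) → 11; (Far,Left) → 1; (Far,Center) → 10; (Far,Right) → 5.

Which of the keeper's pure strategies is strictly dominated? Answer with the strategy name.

Left holds the kicker's payoff strictly below Right in every row: 9 < 11, 1 < 5.
So Right is strictly dominated for the keeper.

Right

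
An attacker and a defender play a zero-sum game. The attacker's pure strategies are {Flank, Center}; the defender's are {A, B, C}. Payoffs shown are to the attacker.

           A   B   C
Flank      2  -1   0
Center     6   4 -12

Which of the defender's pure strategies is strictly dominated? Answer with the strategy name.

A

B holds the attacker's payoff strictly below A in every row: -1 < 2, 4 < 6.
So A is strictly dominated for the defender.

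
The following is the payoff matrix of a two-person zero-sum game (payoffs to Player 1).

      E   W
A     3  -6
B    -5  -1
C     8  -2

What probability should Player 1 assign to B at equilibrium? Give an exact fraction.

5/7

Row minima: A → -6, B → -5, C → -2; maximin = -2.
Column maxima: E → 8, W → -1; minimax = -1.
-2 ≠ -1, so there is no saddle point; optimal play is mixed.
A is strictly dominated by C, so Player 1 never plays it.
On the remaining 2×2 (B, C vs E, W):
Let Player 1 play B with probability p. Expected payoff against E: (-5)p + 8(1−p) = −13p + 8; against W: (-1)p + (-2)(1−p) = p − 2.
Setting these equal: −13p + 8 = p − 2 ⇒ −14p = -10 ⇒ p = 5/7, and the value is (-13)·(5/7) + 8 = -9/7.
For Player 2: with q = P(E), equating B's and C's payoffs gives −4q − 1 = 10q − 2 ⇒ q = 1/14.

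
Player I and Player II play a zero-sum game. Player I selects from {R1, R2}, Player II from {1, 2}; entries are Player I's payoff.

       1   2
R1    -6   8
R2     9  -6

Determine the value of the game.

Row minima: R1 → -6, R2 → -6; maximin = -6.
Column maxima: 1 → 9, 2 → 8; minimax = 8.
-6 ≠ 8, so there is no saddle point; optimal play is mixed.
Let Player I play R1 with probability p. Expected payoff against 1: (-6)p + 9(1−p) = −15p + 9; against 2: 8p + (-6)(1−p) = 14p − 6.
Setting these equal: −15p + 9 = 14p − 6 ⇒ −29p = -15 ⇒ p = 15/29, and the value is (-15)·(15/29) + 9 = 36/29.
For Player II: with q = P(1), equating R1's and R2's payoffs gives −14q + 8 = 15q − 6 ⇒ q = 14/29.

36/29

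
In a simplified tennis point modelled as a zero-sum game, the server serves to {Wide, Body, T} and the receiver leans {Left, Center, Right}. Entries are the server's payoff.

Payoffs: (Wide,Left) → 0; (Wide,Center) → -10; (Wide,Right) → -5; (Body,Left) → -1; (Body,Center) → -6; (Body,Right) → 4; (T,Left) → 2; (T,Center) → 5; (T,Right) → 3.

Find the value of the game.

Row minima: Wide → -10, Body → -6, T → 2; maximin = 2.
Column maxima: Left → 2, Center → 5, Right → 4; minimax = 2.
Since maximin = minimax = 2, there is a saddle point and the value is 2.

2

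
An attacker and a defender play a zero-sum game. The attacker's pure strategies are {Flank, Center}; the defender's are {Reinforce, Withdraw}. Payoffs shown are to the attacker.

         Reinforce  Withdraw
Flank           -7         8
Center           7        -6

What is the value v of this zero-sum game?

Row minima: Flank → -7, Center → -6; maximin = -6.
Column maxima: Reinforce → 7, Withdraw → 8; minimax = 7.
-6 ≠ 7, so there is no saddle point; optimal play is mixed.
Let the attacker play Flank with probability p. Expected payoff against Reinforce: (-7)p + 7(1−p) = −14p + 7; against Withdraw: 8p + (-6)(1−p) = 14p − 6.
Setting these equal: −14p + 7 = 14p − 6 ⇒ −28p = -13 ⇒ p = 13/28, and the value is (-14)·(13/28) + 7 = 1/2.
For the defender: with q = P(Reinforce), equating Flank's and Center's payoffs gives −15q + 8 = 13q − 6 ⇒ q = 1/2.

1/2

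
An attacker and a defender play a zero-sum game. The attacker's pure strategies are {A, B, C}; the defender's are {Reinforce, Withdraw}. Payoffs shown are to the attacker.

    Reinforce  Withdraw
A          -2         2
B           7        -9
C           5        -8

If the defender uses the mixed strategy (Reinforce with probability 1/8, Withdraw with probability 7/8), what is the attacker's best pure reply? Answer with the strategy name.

A

Expected payoff of A: (1/8)·(-2) + (7/8)·2 = 3/2.
Expected payoff of B: (1/8)·7 + (7/8)·(-9) = -7.
Expected payoff of C: (1/8)·5 + (7/8)·(-8) = -51/8.
The largest is 3/2, so the attacker's best response is A.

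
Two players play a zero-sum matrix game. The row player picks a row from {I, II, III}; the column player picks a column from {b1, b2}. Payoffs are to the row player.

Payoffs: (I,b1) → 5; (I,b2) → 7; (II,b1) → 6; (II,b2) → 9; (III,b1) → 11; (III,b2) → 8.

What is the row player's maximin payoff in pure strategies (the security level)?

8

Row minima: I → 5, II → 6, III → 8.
The best of these is 8.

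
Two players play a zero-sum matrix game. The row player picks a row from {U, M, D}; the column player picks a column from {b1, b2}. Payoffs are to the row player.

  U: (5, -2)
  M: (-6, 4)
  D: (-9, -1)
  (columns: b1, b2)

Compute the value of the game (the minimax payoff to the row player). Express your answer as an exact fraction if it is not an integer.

8/17

Row minima: U → -2, M → -6, D → -9; maximin = -2.
Column maxima: b1 → 5, b2 → 4; minimax = 4.
-2 ≠ 4, so there is no saddle point; optimal play is mixed.
D is strictly dominated by M, so the row player never plays it.
On the remaining 2×2 (U, M vs b1, b2):
Let the row player play U with probability p. Expected payoff against b1: 5p + (-6)(1−p) = 11p − 6; against b2: (-2)p + 4(1−p) = −6p + 4.
Setting these equal: 11p − 6 = −6p + 4 ⇒ 17p = 10 ⇒ p = 10/17, and the value is (11)·(10/17) − 6 = 8/17.
For the column player: with q = P(b1), equating U's and M's payoffs gives 7q − 2 = −10q + 4 ⇒ q = 6/17.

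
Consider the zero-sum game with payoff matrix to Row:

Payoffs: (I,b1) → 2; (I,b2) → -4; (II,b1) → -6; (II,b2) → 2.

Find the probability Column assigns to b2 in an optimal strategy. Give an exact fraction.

Row minima: I → -4, II → -6; maximin = -4.
Column maxima: b1 → 2, b2 → 2; minimax = 2.
-4 ≠ 2, so there is no saddle point; optimal play is mixed.
Let Row play I with probability p. Expected payoff against b1: 2p + (-6)(1−p) = 8p − 6; against b2: (-4)p + 2(1−p) = −6p + 2.
Setting these equal: 8p − 6 = −6p + 2 ⇒ 14p = 8 ⇒ p = 4/7, and the value is (8)·(4/7) − 6 = -10/7.
For Column: with q = P(b1), equating I's and II's payoffs gives 6q − 4 = −8q + 2 ⇒ q = 3/7.

4/7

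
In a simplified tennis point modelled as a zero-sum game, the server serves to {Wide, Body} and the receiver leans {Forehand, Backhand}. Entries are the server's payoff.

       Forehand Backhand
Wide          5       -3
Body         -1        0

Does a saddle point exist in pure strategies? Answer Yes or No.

No

Row minima: Wide → -3, Body → -1; maximin = -1.
Column maxima: Forehand → 5, Backhand → 0; minimax = 0.
-1 ≠ 0, so no pure-strategy equilibrium exists.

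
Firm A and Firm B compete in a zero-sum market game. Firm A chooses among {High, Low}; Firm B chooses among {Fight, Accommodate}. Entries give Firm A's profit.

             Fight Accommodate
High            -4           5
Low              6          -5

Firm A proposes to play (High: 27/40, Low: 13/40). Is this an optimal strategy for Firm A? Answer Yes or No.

No

Against Fight this mix gives (27/40)·(-4) + (13/40)·6 = -3/4.
Against Accommodate this mix gives (27/40)·5 + (13/40)·(-5) = 7/4.
Firm B will play Fight, holding Firm A to -3/4. Shifting weight toward the row that does better against Fight would raise this floor (the equalizing mix achieves 1/2 against both Fight and Accommodate), so the proposed strategy is not optimal.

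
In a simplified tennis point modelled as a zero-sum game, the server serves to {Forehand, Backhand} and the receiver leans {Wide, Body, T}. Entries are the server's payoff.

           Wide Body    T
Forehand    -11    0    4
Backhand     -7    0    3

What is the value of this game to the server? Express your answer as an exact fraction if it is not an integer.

Row minima: Forehand → -11, Backhand → -7; maximin = -7.
Column maxima: Wide → -7, Body → 0, T → 4; minimax = -7.
Since maximin = minimax = -7, there is a saddle point and the value is -7.

-7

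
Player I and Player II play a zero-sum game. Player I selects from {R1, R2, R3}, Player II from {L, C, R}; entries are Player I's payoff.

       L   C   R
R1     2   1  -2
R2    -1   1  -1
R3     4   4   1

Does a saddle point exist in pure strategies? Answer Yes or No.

Yes

Row minima: R1 → -2, R2 → -1, R3 → 1; maximin = 1.
Column maxima: L → 4, C → 4, R → 1; minimax = 1.
maximin = minimax = 1, so a saddle point exists.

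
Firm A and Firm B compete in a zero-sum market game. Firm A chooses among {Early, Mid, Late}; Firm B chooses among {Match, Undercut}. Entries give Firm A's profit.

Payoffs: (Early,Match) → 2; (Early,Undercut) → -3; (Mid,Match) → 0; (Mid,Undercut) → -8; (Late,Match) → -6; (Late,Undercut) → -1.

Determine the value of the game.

-2

Row minima: Early → -3, Mid → -8, Late → -6; maximin = -3.
Column maxima: Match → 2, Undercut → -1; minimax = -1.
-3 ≠ -1, so there is no saddle point; optimal play is mixed.
Mid is strictly dominated by Early, so Firm A never plays it.
On the remaining 2×2 (Early, Late vs Match, Undercut):
Let Firm A play Early with probability p. Expected payoff against Match: 2p + (-6)(1−p) = 8p − 6; against Undercut: (-3)p + (-1)(1−p) = −2p − 1.
Setting these equal: 8p − 6 = −2p − 1 ⇒ 10p = 5 ⇒ p = 1/2, and the value is (8)·(1/2) − 6 = -2.
For Firm B: with q = P(Match), equating Early's and Late's payoffs gives 5q − 3 = −5q − 1 ⇒ q = 1/5.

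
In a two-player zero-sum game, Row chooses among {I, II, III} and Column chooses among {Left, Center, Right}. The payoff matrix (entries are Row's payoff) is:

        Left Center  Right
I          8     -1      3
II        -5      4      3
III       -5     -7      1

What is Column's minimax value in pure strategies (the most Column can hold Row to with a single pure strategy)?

Column maxima: Left → 8, Center → 4, Right → 3.
The smallest of these is 3.

3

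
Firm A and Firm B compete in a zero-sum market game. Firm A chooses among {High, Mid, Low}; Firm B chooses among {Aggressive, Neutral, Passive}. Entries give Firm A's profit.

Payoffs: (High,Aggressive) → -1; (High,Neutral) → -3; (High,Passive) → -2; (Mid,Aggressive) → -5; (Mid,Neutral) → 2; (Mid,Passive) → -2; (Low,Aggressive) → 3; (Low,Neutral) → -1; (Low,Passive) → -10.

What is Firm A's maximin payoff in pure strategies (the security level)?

-3

Row minima: High → -3, Mid → -5, Low → -10.
The best of these is -3.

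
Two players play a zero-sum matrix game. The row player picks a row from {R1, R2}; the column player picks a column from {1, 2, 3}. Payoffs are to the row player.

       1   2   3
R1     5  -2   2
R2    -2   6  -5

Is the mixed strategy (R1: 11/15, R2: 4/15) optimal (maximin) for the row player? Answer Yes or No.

Against 1 this mix gives (11/15)·5 + (4/15)·(-2) = 47/15.
Against 2 this mix gives (11/15)·(-2) + (4/15)·6 = 2/15.
Against 3 this mix gives (11/15)·2 + (4/15)·(-5) = 2/15.
All of the column player's active replies (2, 3) yield 2/15, and no column does worse for the row player. The mix makes the column player indifferent and guarantees 2/15, so it is optimal.

Yes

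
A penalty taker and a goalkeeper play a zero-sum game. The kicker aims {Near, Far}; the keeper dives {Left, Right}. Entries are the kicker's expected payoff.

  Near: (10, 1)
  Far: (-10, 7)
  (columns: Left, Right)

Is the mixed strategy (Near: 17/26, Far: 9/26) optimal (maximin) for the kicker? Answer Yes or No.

Yes

Against Left this mix gives (17/26)·10 + (9/26)·(-10) = 40/13.
Against Right this mix gives (17/26)·1 + (9/26)·7 = 40/13.
All of the keeper's active replies (Left, Right) yield 40/13, and no column does worse for the kicker. The mix makes the keeper indifferent and guarantees 40/13, so it is optimal.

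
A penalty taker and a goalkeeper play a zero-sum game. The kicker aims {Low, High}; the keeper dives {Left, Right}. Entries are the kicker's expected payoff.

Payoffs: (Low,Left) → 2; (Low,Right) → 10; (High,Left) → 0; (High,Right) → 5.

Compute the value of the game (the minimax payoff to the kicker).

Row minima: Low → 2, High → 0; maximin = 2.
Column maxima: Left → 2, Right → 10; minimax = 2.
Since maximin = minimax = 2, there is a saddle point and the value is 2.

2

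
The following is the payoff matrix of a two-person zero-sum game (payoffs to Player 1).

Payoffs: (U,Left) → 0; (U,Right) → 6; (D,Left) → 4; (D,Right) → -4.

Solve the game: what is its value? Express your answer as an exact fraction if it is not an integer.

12/7

Row minima: U → 0, D → -4; maximin = 0.
Column maxima: Left → 4, Right → 6; minimax = 4.
0 ≠ 4, so there is no saddle point; optimal play is mixed.
Let Player 1 play U with probability p. Expected payoff against Left: 0p + 4(1−p) = −4p + 4; against Right: 6p + (-4)(1−p) = 10p − 4.
Setting these equal: −4p + 4 = 10p − 4 ⇒ −14p = -8 ⇒ p = 4/7, and the value is (-4)·(4/7) + 4 = 12/7.
For Player 2: with q = P(Left), equating U's and D's payoffs gives −6q + 6 = 8q − 4 ⇒ q = 5/7.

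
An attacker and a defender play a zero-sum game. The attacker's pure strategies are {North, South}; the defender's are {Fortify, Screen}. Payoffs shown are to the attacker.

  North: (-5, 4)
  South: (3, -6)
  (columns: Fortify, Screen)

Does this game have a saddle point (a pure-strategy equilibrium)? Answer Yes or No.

No

Row minima: North → -5, South → -6; maximin = -5.
Column maxima: Fortify → 3, Screen → 4; minimax = 3.
-5 ≠ 3, so no pure-strategy equilibrium exists.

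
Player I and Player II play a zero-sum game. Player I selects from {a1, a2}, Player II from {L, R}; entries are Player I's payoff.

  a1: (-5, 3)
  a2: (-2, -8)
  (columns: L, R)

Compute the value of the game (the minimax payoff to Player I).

-23/7

Row minima: a1 → -5, a2 → -8; maximin = -5.
Column maxima: L → -2, R → 3; minimax = -2.
-5 ≠ -2, so there is no saddle point; optimal play is mixed.
Let Player I play a1 with probability p. Expected payoff against L: (-5)p + (-2)(1−p) = −3p − 2; against R: 3p + (-8)(1−p) = 11p − 8.
Setting these equal: −3p − 2 = 11p − 8 ⇒ −14p = -6 ⇒ p = 3/7, and the value is (-3)·(3/7) − 2 = -23/7.
For Player II: with q = P(L), equating a1's and a2's payoffs gives −8q + 3 = 6q − 8 ⇒ q = 11/14.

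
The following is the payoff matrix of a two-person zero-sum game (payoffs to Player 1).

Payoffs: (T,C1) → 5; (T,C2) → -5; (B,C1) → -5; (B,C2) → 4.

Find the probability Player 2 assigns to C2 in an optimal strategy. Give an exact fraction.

Row minima: T → -5, B → -5; maximin = -5.
Column maxima: C1 → 5, C2 → 4; minimax = 4.
-5 ≠ 4, so there is no saddle point; optimal play is mixed.
Let Player 1 play T with probability p. Expected payoff against C1: 5p + (-5)(1−p) = 10p − 5; against C2: (-5)p + 4(1−p) = −9p + 4.
Setting these equal: 10p − 5 = −9p + 4 ⇒ 19p = 9 ⇒ p = 9/19, and the value is (10)·(9/19) − 5 = -5/19.
For Player 2: with q = P(C1), equating T's and B's payoffs gives 10q − 5 = −9q + 4 ⇒ q = 9/19.

10/19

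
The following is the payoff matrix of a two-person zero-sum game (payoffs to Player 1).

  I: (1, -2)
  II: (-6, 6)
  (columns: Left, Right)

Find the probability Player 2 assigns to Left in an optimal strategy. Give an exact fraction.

8/15

Row minima: I → -2, II → -6; maximin = -2.
Column maxima: Left → 1, Right → 6; minimax = 1.
-2 ≠ 1, so there is no saddle point; optimal play is mixed.
Let Player 1 play I with probability p. Expected payoff against Left: 1p + (-6)(1−p) = 7p − 6; against Right: (-2)p + 6(1−p) = −8p + 6.
Setting these equal: 7p − 6 = −8p + 6 ⇒ 15p = 12 ⇒ p = 4/5, and the value is (7)·(4/5) − 6 = -2/5.
For Player 2: with q = P(Left), equating I's and II's payoffs gives 3q − 2 = −12q + 6 ⇒ q = 8/15.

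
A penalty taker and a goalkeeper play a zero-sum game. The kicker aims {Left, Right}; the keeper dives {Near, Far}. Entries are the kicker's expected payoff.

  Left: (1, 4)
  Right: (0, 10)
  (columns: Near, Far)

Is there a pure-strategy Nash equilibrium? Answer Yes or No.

Yes

Row minima: Left → 1, Right → 0; maximin = 1.
Column maxima: Near → 1, Far → 10; minimax = 1.
maximin = minimax = 1, so a saddle point exists.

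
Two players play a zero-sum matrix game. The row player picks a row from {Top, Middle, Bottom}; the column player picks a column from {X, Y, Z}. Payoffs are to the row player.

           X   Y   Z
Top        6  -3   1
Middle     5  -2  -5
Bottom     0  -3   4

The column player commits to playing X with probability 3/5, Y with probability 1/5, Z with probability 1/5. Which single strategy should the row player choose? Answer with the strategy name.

Top

Expected payoff of Top: (3/5)·6 + (1/5)·(-3) + (1/5)·1 = 16/5.
Expected payoff of Middle: (3/5)·5 + (1/5)·(-2) + (1/5)·(-5) = 8/5.
Expected payoff of Bottom: (3/5)·0 + (1/5)·(-3) + (1/5)·4 = 1/5.
The largest is 16/5, so the row player's best response is Top.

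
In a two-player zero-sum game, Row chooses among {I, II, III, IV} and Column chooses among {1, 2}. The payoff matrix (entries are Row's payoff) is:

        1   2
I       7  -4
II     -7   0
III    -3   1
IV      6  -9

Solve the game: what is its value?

-1/3

Row minima: I → -4, II → -7, III → -3, IV → -9; maximin = -3.
Column maxima: 1 → 7, 2 → 1; minimax = 1.
-3 ≠ 1, so there is no saddle point; optimal play is mixed.
II is strictly dominated by III, so Row never plays it.
IV is strictly dominated by I, so Row never plays it.
On the remaining 2×2 (I, III vs 1, 2):
Let Row play I with probability p. Expected payoff against 1: 7p + (-3)(1−p) = 10p − 3; against 2: (-4)p + 1(1−p) = −5p + 1.
Setting these equal: 10p − 3 = −5p + 1 ⇒ 15p = 4 ⇒ p = 4/15, and the value is (10)·(4/15) − 3 = -1/3.
For Column: with q = P(1), equating I's and III's payoffs gives 11q − 4 = −4q + 1 ⇒ q = 1/3.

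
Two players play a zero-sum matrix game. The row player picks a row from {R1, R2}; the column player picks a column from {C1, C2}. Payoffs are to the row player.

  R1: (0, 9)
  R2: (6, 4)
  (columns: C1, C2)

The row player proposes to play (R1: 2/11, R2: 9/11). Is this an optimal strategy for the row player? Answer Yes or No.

Against C1 this mix gives (2/11)·0 + (9/11)·6 = 54/11.
Against C2 this mix gives (2/11)·9 + (9/11)·4 = 54/11.
All of the column player's active replies (C1, C2) yield 54/11, and no column does worse for the row player. The mix makes the column player indifferent and guarantees 54/11, so it is optimal.

Yes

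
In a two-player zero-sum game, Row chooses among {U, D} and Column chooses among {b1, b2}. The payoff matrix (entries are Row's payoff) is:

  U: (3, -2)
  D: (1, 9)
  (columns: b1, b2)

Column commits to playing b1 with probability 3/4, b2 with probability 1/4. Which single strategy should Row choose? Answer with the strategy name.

D

Expected payoff of U: (3/4)·3 + (1/4)·(-2) = 7/4.
Expected payoff of D: (3/4)·1 + (1/4)·9 = 3.
The largest is 3, so Row's best response is D.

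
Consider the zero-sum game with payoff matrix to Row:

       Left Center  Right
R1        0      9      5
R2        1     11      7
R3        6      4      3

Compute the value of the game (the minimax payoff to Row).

13/3

Row minima: R1 → 0, R2 → 1, R3 → 3; maximin = 3.
Column maxima: Left → 6, Center → 11, Right → 7; minimax = 6.
3 ≠ 6, so there is no saddle point; optimal play is mixed.
R1 is strictly dominated by R2, so Row never plays it.
Center is strictly dominated by Right (it gives Row strictly more in every row), so Column never plays it.
On the remaining 2×2 (R2, R3 vs Left, Right):
Let Row play R2 with probability p. Expected payoff against Left: 1p + 6(1−p) = −5p + 6; against Right: 7p + 3(1−p) = 4p + 3.
Setting these equal: −5p + 6 = 4p + 3 ⇒ −9p = -3 ⇒ p = 1/3, and the value is (-5)·(1/3) + 6 = 13/3.
For Column: with q = P(Left), equating R2's and R3's payoffs gives −6q + 7 = 3q + 3 ⇒ q = 4/9.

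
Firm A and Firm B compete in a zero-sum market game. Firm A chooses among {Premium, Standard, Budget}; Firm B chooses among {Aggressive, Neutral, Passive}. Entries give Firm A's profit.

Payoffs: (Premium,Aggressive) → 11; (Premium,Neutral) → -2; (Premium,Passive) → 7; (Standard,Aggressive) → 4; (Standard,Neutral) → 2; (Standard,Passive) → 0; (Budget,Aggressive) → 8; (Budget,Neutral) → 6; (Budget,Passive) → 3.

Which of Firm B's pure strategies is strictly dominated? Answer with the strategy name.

Neutral holds Firm A's payoff strictly below Aggressive in every row: -2 < 11, 2 < 4, 6 < 8.
So Aggressive is strictly dominated for Firm B.

Aggressive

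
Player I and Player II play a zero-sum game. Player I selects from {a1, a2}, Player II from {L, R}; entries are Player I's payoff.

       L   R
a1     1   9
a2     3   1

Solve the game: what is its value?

13/5

Row minima: a1 → 1, a2 → 1; maximin = 1.
Column maxima: L → 3, R → 9; minimax = 3.
1 ≠ 3, so there is no saddle point; optimal play is mixed.
Let Player I play a1 with probability p. Expected payoff against L: 1p + 3(1−p) = −2p + 3; against R: 9p + 1(1−p) = 8p + 1.
Setting these equal: −2p + 3 = 8p + 1 ⇒ −10p = -2 ⇒ p = 1/5, and the value is (-2)·(1/5) + 3 = 13/5.
For Player II: with q = P(L), equating a1's and a2's payoffs gives −8q + 9 = 2q + 1 ⇒ q = 4/5.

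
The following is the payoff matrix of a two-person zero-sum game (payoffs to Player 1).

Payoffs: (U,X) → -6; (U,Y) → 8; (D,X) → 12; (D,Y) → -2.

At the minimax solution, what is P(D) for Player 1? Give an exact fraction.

1/2

Row minima: U → -6, D → -2; maximin = -2.
Column maxima: X → 12, Y → 8; minimax = 8.
-2 ≠ 8, so there is no saddle point; optimal play is mixed.
Let Player 1 play U with probability p. Expected payoff against X: (-6)p + 12(1−p) = −18p + 12; against Y: 8p + (-2)(1−p) = 10p − 2.
Setting these equal: −18p + 12 = 10p − 2 ⇒ −28p = -14 ⇒ p = 1/2, and the value is (-18)·(1/2) + 12 = 3.
For Player 2: with q = P(X), equating U's and D's payoffs gives −14q + 8 = 14q − 2 ⇒ q = 5/14.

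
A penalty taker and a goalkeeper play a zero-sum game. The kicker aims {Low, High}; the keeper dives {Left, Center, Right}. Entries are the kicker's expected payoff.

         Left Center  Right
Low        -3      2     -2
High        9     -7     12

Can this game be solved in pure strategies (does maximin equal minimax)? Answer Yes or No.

Row minima: Low → -3, High → -7; maximin = -3.
Column maxima: Left → 9, Center → 2, Right → 12; minimax = 2.
-3 ≠ 2, so no pure-strategy equilibrium exists.

No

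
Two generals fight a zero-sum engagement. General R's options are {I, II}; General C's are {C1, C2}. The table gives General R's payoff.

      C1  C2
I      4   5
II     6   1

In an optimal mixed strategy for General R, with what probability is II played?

Row minima: I → 4, II → 1; maximin = 4.
Column maxima: C1 → 6, C2 → 5; minimax = 5.
4 ≠ 5, so there is no saddle point; optimal play is mixed.
Let General R play I with probability p. Expected payoff against C1: 4p + 6(1−p) = −2p + 6; against C2: 5p + 1(1−p) = 4p + 1.
Setting these equal: −2p + 6 = 4p + 1 ⇒ −6p = -5 ⇒ p = 5/6, and the value is (-2)·(5/6) + 6 = 13/3.
For General C: with q = P(C1), equating I's and II's payoffs gives −q + 5 = 5q + 1 ⇒ q = 2/3.

1/6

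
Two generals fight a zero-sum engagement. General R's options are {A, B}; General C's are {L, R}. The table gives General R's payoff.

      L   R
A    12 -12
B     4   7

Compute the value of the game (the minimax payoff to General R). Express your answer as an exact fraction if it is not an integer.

44/9

Row minima: A → -12, B → 4; maximin = 4.
Column maxima: L → 12, R → 7; minimax = 7.
4 ≠ 7, so there is no saddle point; optimal play is mixed.
Let General R play A with probability p. Expected payoff against L: 12p + 4(1−p) = 8p + 4; against R: (-12)p + 7(1−p) = −19p + 7.
Setting these equal: 8p + 4 = −19p + 7 ⇒ 27p = 3 ⇒ p = 1/9, and the value is (8)·(1/9) + 4 = 44/9.
For General C: with q = P(L), equating A's and B's payoffs gives 24q − 12 = −3q + 7 ⇒ q = 19/27.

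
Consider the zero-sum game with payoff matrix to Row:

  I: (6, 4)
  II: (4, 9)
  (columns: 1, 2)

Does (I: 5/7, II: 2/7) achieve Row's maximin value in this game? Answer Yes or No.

Against 1 this mix gives (5/7)·6 + (2/7)·4 = 38/7.
Against 2 this mix gives (5/7)·4 + (2/7)·9 = 38/7.
All of Column's active replies (1, 2) yield 38/7, and no column does worse for Row. The mix makes Column indifferent and guarantees 38/7, so it is optimal.

Yes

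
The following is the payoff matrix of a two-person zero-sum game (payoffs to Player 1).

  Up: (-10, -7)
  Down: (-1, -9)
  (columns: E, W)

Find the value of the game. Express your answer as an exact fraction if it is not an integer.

Row minima: Up → -10, Down → -9; maximin = -9.
Column maxima: E → -1, W → -7; minimax = -7.
-9 ≠ -7, so there is no saddle point; optimal play is mixed.
Let Player 1 play Up with probability p. Expected payoff against E: (-10)p + (-1)(1−p) = −9p − 1; against W: (-7)p + (-9)(1−p) = 2p − 9.
Setting these equal: −9p − 1 = 2p − 9 ⇒ −11p = -8 ⇒ p = 8/11, and the value is (-9)·(8/11) − 1 = -83/11.
For Player 2: with q = P(E), equating Up's and Down's payoffs gives −3q − 7 = 8q − 9 ⇒ q = 2/11.

-83/11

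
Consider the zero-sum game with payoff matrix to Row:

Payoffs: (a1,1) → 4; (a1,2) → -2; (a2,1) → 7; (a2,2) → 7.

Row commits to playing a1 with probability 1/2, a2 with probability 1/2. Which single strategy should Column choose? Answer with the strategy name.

If Column plays 1, Row's expected payoff is (1/2)·4 + (1/2)·7 = 11/2.
If Column plays 2, Row's expected payoff is (1/2)·(-2) + (1/2)·7 = 5/2.
Column minimizes Row's payoff; the smallest is 5/2, so the best response is 2.

2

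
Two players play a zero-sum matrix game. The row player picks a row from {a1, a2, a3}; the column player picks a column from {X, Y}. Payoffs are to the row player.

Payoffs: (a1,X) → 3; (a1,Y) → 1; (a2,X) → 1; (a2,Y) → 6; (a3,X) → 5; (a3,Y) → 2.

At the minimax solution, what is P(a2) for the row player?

3/8

Row minima: a1 → 1, a2 → 1, a3 → 2; maximin = 2.
Column maxima: X → 5, Y → 6; minimax = 5.
2 ≠ 5, so there is no saddle point; optimal play is mixed.
a1 is strictly dominated by a3, so the row player never plays it.
On the remaining 2×2 (a2, a3 vs X, Y):
Let the row player play a2 with probability p. Expected payoff against X: 1p + 5(1−p) = −4p + 5; against Y: 6p + 2(1−p) = 4p + 2.
Setting these equal: −4p + 5 = 4p + 2 ⇒ −8p = -3 ⇒ p = 3/8, and the value is (-4)·(3/8) + 5 = 7/2.
For the column player: with q = P(X), equating a2's and a3's payoffs gives −5q + 6 = 3q + 2 ⇒ q = 1/2.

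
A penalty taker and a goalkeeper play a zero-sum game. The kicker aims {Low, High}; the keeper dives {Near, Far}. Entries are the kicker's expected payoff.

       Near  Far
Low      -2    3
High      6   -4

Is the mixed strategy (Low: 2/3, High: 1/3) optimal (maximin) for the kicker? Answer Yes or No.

Against Near this mix gives (2/3)·(-2) + (1/3)·6 = 2/3.
Against Far this mix gives (2/3)·3 + (1/3)·(-4) = 2/3.
All of the keeper's active replies (Near, Far) yield 2/3, and no column does worse for the kicker. The mix makes the keeper indifferent and guarantees 2/3, so it is optimal.

Yes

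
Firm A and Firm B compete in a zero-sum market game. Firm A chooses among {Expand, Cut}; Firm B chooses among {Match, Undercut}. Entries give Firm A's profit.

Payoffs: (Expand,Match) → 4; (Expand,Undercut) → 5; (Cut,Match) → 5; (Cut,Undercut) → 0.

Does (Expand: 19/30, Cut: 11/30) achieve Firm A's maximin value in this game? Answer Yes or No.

No

Against Match this mix gives (19/30)·4 + (11/30)·5 = 131/30.
Against Undercut this mix gives (19/30)·5 + (11/30)·0 = 19/6.
Firm B will play Undercut, holding Firm A to 19/6. Shifting weight toward the row that does better against Undercut would raise this floor (the equalizing mix achieves 25/6 against both Undercut and Match), so the proposed strategy is not optimal.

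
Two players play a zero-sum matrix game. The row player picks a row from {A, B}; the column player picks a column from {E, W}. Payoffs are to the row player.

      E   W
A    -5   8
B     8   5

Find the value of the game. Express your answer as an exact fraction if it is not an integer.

89/16

Row minima: A → -5, B → 5; maximin = 5.
Column maxima: E → 8, W → 8; minimax = 8.
5 ≠ 8, so there is no saddle point; optimal play is mixed.
Let the row player play A with probability p. Expected payoff against E: (-5)p + 8(1−p) = −13p + 8; against W: 8p + 5(1−p) = 3p + 5.
Setting these equal: −13p + 8 = 3p + 5 ⇒ −16p = -3 ⇒ p = 3/16, and the value is (-13)·(3/16) + 8 = 89/16.
For the column player: with q = P(E), equating A's and B's payoffs gives −13q + 8 = 3q + 5 ⇒ q = 3/16.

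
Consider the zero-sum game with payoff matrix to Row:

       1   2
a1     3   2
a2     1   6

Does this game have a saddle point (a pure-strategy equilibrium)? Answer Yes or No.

Row minima: a1 → 2, a2 → 1; maximin = 2.
Column maxima: 1 → 3, 2 → 6; minimax = 3.
2 ≠ 3, so no pure-strategy equilibrium exists.

No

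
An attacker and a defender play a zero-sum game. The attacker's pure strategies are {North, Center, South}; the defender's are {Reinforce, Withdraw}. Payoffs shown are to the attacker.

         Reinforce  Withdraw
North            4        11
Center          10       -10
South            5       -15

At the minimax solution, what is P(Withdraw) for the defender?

Row minima: North → 4, Center → -10, South → -15; maximin = 4.
Column maxima: Reinforce → 10, Withdraw → 11; minimax = 10.
4 ≠ 10, so there is no saddle point; optimal play is mixed.
South is strictly dominated by Center, so the attacker never plays it.
On the remaining 2×2 (North, Center vs Reinforce, Withdraw):
Let the attacker play North with probability p. Expected payoff against Reinforce: 4p + 10(1−p) = −6p + 10; against Withdraw: 11p + (-10)(1−p) = 21p − 10.
Setting these equal: −6p + 10 = 21p − 10 ⇒ −27p = -20 ⇒ p = 20/27, and the value is (-6)·(20/27) + 10 = 50/9.
For the defender: with q = P(Reinforce), equating North's and Center's payoffs gives −7q + 11 = 20q − 10 ⇒ q = 7/9.

2/9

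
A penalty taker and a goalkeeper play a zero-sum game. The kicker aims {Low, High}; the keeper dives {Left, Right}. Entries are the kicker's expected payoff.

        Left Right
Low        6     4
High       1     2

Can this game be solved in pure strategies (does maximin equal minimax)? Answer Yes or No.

Yes

Row minima: Low → 4, High → 1; maximin = 4.
Column maxima: Left → 6, Right → 4; minimax = 4.
maximin = minimax = 4, so a saddle point exists.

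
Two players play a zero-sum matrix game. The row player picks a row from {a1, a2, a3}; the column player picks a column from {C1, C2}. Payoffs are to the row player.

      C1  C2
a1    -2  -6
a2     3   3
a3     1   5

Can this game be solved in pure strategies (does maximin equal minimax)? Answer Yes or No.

Yes

Row minima: a1 → -6, a2 → 3, a3 → 1; maximin = 3.
Column maxima: C1 → 3, C2 → 5; minimax = 3.
maximin = minimax = 3, so a saddle point exists.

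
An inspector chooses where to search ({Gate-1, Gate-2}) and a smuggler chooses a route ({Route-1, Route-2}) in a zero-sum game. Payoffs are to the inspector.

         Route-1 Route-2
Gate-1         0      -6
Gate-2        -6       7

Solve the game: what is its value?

Row minima: Gate-1 → -6, Gate-2 → -6; maximin = -6.
Column maxima: Route-1 → 0, Route-2 → 7; minimax = 0.
-6 ≠ 0, so there is no saddle point; optimal play is mixed.
Let the inspector play Gate-1 with probability p. Expected payoff against Route-1: 0p + (-6)(1−p) = 6p − 6; against Route-2: (-6)p + 7(1−p) = −13p + 7.
Setting these equal: 6p − 6 = −13p + 7 ⇒ 19p = 13 ⇒ p = 13/19, and the value is (6)·(13/19) − 6 = -36/19.
For the smuggler: with q = P(Route-1), equating Gate-1's and Gate-2's payoffs gives 6q − 6 = −13q + 7 ⇒ q = 13/19.

-36/19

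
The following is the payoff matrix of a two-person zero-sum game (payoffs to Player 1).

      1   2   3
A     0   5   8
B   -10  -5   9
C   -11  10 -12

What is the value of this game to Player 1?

0

Row minima: A → 0, B → -10, C → -12; maximin = 0.
Column maxima: 1 → 0, 2 → 10, 3 → 9; minimax = 0.
Since maximin = minimax = 0, there is a saddle point and the value is 0.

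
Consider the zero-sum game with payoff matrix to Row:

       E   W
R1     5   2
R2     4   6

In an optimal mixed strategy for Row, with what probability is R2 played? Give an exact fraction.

Row minima: R1 → 2, R2 → 4; maximin = 4.
Column maxima: E → 5, W → 6; minimax = 5.
4 ≠ 5, so there is no saddle point; optimal play is mixed.
Let Row play R1 with probability p. Expected payoff against E: 5p + 4(1−p) = p + 4; against W: 2p + 6(1−p) = −4p + 6.
Setting these equal: p + 4 = −4p + 6 ⇒ 5p = 2 ⇒ p = 2/5, and the value is (1)·(2/5) + 4 = 22/5.
For Column: with q = P(E), equating R1's and R2's payoffs gives 3q + 2 = −2q + 6 ⇒ q = 4/5.

3/5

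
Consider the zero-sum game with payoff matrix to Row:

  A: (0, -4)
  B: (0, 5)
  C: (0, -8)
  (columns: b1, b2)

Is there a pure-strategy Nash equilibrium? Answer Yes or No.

Yes

Row minima: A → -4, B → 0, C → -8; maximin = 0.
Column maxima: b1 → 0, b2 → 5; minimax = 0.
maximin = minimax = 0, so a saddle point exists.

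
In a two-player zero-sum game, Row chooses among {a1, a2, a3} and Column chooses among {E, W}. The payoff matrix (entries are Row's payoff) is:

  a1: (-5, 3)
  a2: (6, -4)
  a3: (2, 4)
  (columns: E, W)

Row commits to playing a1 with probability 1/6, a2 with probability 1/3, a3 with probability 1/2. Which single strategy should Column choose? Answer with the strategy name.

If Column plays E, Row's expected payoff is (1/6)·(-5) + (1/3)·6 + (1/2)·2 = 13/6.
If Column plays W, Row's expected payoff is (1/6)·3 + (1/3)·(-4) + (1/2)·4 = 7/6.
Column minimizes Row's payoff; the smallest is 7/6, so the best response is W.

W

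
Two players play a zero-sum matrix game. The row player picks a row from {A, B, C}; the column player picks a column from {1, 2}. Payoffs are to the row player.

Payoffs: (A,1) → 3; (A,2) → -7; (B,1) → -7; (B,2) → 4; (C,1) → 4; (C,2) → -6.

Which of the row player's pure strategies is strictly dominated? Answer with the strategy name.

A

C gives a strictly higher payoff than A against every column: 4 > 3, -6 > -7.
So A is strictly dominated and the row player never plays it.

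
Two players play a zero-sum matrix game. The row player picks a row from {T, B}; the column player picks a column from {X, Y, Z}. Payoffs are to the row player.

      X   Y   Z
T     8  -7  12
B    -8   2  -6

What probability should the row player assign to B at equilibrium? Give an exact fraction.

3/5

Row minima: T → -7, B → -8; maximin = -7.
Column maxima: X → 8, Y → 2, Z → 12; minimax = 2.
-7 ≠ 2, so there is no saddle point; optimal play is mixed.
Z is strictly dominated by X (it gives the row player strictly more in every row), so the column player never plays it.
On the remaining 2×2 (T, B vs X, Y):
Let the row player play T with probability p. Expected payoff against X: 8p + (-8)(1−p) = 16p − 8; against Y: (-7)p + 2(1−p) = −9p + 2.
Setting these equal: 16p − 8 = −9p + 2 ⇒ 25p = 10 ⇒ p = 2/5, and the value is (16)·(2/5) − 8 = -8/5.
For the column player: with q = P(X), equating T's and B's payoffs gives 15q − 7 = −10q + 2 ⇒ q = 9/25.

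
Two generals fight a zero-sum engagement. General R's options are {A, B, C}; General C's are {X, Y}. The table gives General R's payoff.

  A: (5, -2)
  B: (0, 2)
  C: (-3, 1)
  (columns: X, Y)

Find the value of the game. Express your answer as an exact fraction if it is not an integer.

10/9

Row minima: A → -2, B → 0, C → -3; maximin = 0.
Column maxima: X → 5, Y → 2; minimax = 2.
0 ≠ 2, so there is no saddle point; optimal play is mixed.
C is strictly dominated by B, so General R never plays it.
On the remaining 2×2 (A, B vs X, Y):
Let General R play A with probability p. Expected payoff against X: 5p + 0(1−p) = 5p; against Y: (-2)p + 2(1−p) = −4p + 2.
Setting these equal: 5p = −4p + 2 ⇒ 9p = 2 ⇒ p = 2/9, and the value is (5)·(2/9) = 10/9.
For General C: with q = P(X), equating A's and B's payoffs gives 7q − 2 = −2q + 2 ⇒ q = 4/9.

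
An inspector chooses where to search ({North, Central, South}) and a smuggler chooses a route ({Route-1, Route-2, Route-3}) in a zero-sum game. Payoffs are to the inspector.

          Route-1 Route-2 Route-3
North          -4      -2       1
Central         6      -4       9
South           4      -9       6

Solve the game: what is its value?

Row minima: North → -4, Central → -4, South → -9; maximin = -4.
Column maxima: Route-1 → 6, Route-2 → -2, Route-3 → 9; minimax = -2.
-4 ≠ -2, so there is no saddle point; optimal play is mixed.
South is strictly dominated by Central, so the inspector never plays it.
Route-3 is strictly dominated by Route-1 (it gives the inspector strictly more in every row), so the smuggler never plays it.
On the remaining 2×2 (North, Central vs Route-1, Route-2):
Let the inspector play North with probability p. Expected payoff against Route-1: (-4)p + 6(1−p) = −10p + 6; against Route-2: (-2)p + (-4)(1−p) = 2p − 4.
Setting these equal: −10p + 6 = 2p − 4 ⇒ −12p = -10 ⇒ p = 5/6, and the value is (-10)·(5/6) + 6 = -7/3.
For the smuggler: with q = P(Route-1), equating North's and Central's payoffs gives −2q − 2 = 10q − 4 ⇒ q = 1/6.

-7/3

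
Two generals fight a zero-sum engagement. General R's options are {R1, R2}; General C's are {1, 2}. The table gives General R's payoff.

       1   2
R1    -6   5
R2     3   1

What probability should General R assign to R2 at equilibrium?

Row minima: R1 → -6, R2 → 1; maximin = 1.
Column maxima: 1 → 3, 2 → 5; minimax = 3.
1 ≠ 3, so there is no saddle point; optimal play is mixed.
Let General R play R1 with probability p. Expected payoff against 1: (-6)p + 3(1−p) = −9p + 3; against 2: 5p + 1(1−p) = 4p + 1.
Setting these equal: −9p + 3 = 4p + 1 ⇒ −13p = -2 ⇒ p = 2/13, and the value is (-9)·(2/13) + 3 = 21/13.
For General C: with q = P(1), equating R1's and R2's payoffs gives −11q + 5 = 2q + 1 ⇒ q = 4/13.

11/13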